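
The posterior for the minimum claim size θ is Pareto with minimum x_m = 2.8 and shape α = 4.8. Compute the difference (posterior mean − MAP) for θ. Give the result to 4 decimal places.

0.7368

The Pareto density is strictly decreasing on [x_m, ∞), so the mode is x_m = 2.8000.
Mean = α·x_m/(α−1) = 4.8·2.8/3.8 = 3.5368.
Difference = 3.5368 − 2.8000 = 0.7368.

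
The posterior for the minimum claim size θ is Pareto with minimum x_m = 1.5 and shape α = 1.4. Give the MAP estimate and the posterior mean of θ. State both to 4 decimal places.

MAP = 1.5000, posterior mean = 5.2500

The Pareto density is strictly decreasing on [x_m, ∞), so the mode is x_m = 1.5000.
Mean = α·x_m/(α−1) = 1.4·1.5/0.4 = 5.2500.
Mean > mode: the posterior has a right tail.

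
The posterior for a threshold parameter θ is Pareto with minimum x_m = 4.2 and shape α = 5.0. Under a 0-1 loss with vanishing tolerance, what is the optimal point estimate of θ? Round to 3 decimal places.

The Pareto density is strictly decreasing on [x_m, ∞), so the mode is x_m = 4.200.
Mean = α·x_m/(α−1) = 5.0·4.2/4.0 = 5.250.
This is the posterior mode — the MAP estimate.

4.200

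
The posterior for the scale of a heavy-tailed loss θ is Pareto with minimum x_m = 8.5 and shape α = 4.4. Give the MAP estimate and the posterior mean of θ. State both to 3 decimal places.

The Pareto density is strictly decreasing on [x_m, ∞), so the mode is x_m = 8.500.
Mean = α·x_m/(α−1) = 4.4·8.5/3.4 = 11.000.

MAP estimate = 8.500, posterior mean = 11.000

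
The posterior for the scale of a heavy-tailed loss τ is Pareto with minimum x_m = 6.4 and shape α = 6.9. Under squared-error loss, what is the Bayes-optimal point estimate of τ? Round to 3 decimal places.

7.485

The Pareto density is strictly decreasing on [x_m, ∞), so the mode is x_m = 6.400.
Mean = α·x_m/(α−1) = 6.9·6.4/5.9 = 7.485.
Squared-error loss ⇒ the optimal estimator is the posterior mean.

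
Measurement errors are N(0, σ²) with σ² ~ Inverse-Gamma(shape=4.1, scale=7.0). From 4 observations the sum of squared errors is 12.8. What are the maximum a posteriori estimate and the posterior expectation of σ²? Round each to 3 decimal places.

Posterior: Inverse-Gamma(shape = 4.1+4/2 = 6.1, scale = 7.0+12.8/2 = 13.4).
Mode = β/(α+1) = 13.4/7.1 = 1.887.
Mean = β/(α−1) = 13.4/5.1 = 2.627.
Mean > mode: the posterior has a right tail.

MAP = 1.887; posterior mean = 2.627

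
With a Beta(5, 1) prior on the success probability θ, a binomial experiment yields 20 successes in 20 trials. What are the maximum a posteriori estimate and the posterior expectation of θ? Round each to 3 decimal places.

MAP = 1.000, posterior mean = 0.962

Posterior: Beta(5+20, 1+0) = Beta(25, 1).
Since β = 1 ≤ 1 and α > 1, the Beta density is monotone increasing on [0,1]; the mode is at 1.
Mean = 25/(25+1) = 0.962.
Mode > mean: the posterior has a left tail.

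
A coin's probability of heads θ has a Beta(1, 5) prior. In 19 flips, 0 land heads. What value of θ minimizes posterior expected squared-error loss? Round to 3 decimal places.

Posterior: Beta(1+0, 5+19) = Beta(1, 24).
Since α = 1 ≤ 1 and β > 1, the Beta density is monotone decreasing on [0,1]; the mode is at 0.
Mean = 1/(1+24) = 0.040.
Squared-error loss ⇒ the optimal estimator is the posterior mean.

0.040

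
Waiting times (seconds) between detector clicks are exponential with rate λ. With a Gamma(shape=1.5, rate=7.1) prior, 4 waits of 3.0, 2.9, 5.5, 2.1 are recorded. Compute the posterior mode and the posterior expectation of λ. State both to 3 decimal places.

Σ times = 13.5. Posterior: Gamma(shape = 1.5+4 = 5.5, rate = 7.1+13.5 = 20.6).
Mode = (α−1)/β = 4.5/20.6 = 0.218.
Mean = α/β = 5.5/20.6 = 0.267.
Mean > mode: the posterior has a right tail.

MAP = 0.218; posterior mean = 0.267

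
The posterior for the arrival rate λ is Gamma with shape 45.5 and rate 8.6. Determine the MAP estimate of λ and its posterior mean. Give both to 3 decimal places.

MAP = 5.174; posterior mean = 5.291

Mode = (α−1)/β = 44.5/8.6 = 5.174.
Mean = α/β = 45.5/8.6 = 5.291.
The posterior is right-skewed, so the mean exceeds the mode.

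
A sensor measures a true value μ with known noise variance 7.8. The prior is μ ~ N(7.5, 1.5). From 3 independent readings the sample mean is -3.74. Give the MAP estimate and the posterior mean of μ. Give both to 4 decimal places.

MAP = 3.3878; posterior mean = 3.3878

Posterior for μ is Normal. Precision-weighted mean: (1/1.5·7.5 + 3/7.8·-3.74) / (1/1.5 + 3/7.8) = 3.3878.
A Normal posterior is symmetric, so mode = mean.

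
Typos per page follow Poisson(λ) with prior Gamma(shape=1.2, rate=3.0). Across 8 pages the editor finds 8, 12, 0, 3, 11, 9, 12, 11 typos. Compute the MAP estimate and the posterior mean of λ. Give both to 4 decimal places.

MAP: 6.0182. Posterior mean: 6.1091.

Σ counts = 66. Posterior: Gamma(shape = 1.2+66 = 67.2, rate = 3.0+8 = 11.0).
Mode = (α−1)/β = 66.2/11.0 = 6.0182.
Mean = α/β = 67.2/11.0 = 6.1091.
Right-skewed posterior ⇒ mode < mean.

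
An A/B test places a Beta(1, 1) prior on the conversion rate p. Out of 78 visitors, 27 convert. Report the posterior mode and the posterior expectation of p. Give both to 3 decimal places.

Posterior: Beta(1+27, 1+51) = Beta(28, 52).
Mode = (28−1)/(28+52−2) = 27/78 = 0.346.
Mean = 28/(28+52) = 28/80 = 0.350.
Mean > mode: the posterior has a right tail.

posterior mode = 0.346, posterior expectation = 0.350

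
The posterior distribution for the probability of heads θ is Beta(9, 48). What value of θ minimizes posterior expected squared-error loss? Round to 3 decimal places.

Mode = (9−1)/(9+48−2) = 8/55 = 0.145.
Mean = 9/(9+48) = 9/57 = 0.158.
Squared-error loss ⇒ the optimal estimator is the posterior mean.

0.158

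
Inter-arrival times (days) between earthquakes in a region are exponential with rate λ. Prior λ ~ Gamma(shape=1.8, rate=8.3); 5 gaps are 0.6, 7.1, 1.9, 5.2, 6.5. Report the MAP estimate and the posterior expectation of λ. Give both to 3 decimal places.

Σ times = 21.3. Posterior: Gamma(shape = 1.8+5 = 6.8, rate = 8.3+21.3 = 29.6).
Mode = (α−1)/β = 5.8/29.6 = 0.196.
Mean = α/β = 6.8/29.6 = 0.230.
Mean > mode: the posterior has a right tail.

MAP = 0.196, posterior mean = 0.230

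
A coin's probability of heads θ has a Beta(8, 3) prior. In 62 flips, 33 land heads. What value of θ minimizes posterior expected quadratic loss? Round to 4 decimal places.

Posterior: Beta(8+33, 3+29) = Beta(41, 32).
Mode = (41−1)/(41+32−2) = 40/71 = 0.5634.
Mean = 41/(41+32) = 41/73 = 0.5616.
Quadratic loss ⇒ the optimal estimator is the posterior mean.

0.5616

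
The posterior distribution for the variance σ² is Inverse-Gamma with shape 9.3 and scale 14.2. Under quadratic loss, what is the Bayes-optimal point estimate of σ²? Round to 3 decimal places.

Mode = β/(α+1) = 14.2/10.3 = 1.379.
Mean = β/(α−1) = 14.2/8.3 = 1.711.
Quadratic loss ⇒ the optimal estimator is the posterior mean.

1.711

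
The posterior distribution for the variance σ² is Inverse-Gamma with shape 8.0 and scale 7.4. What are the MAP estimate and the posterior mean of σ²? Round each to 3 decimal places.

MAP = 0.822, posterior mean = 1.057

Mode = β/(α+1) = 7.4/9.0 = 0.822.
Mean = β/(α−1) = 7.4/7.0 = 1.057.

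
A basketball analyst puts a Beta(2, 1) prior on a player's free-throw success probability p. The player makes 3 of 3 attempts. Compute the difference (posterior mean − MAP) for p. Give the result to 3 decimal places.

-0.167

Posterior: Beta(2+3, 1+0) = Beta(5, 1).
Since β = 1 ≤ 1 and α > 1, the Beta density is monotone increasing on [0,1]; the mode is at 1.
Mean = 5/(5+1) = 0.833.
Difference = 0.833 − 1.000 = -0.167.
Left-skewed posterior ⇒ mean < mode.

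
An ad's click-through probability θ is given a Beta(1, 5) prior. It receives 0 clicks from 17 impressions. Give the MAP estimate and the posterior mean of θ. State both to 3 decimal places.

Posterior: Beta(1+0, 5+17) = Beta(1, 22).
Since α = 1 ≤ 1 and β > 1, the Beta density is monotone decreasing on [0,1]; the mode is at 0.
Mean = 1/(1+22) = 0.043.
The mean is pulled above the mode by the posterior's right skew.

MAP: 0.000. Posterior mean: 0.043.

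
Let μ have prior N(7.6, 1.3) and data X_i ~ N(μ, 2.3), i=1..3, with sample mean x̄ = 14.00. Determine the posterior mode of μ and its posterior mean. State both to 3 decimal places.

μ_MAP = 11.626, E[μ|data] = 11.626

Posterior for μ is Normal. Precision-weighted mean: (1/1.3·7.6 + 3/2.3·14.00) / (1/1.3 + 3/2.3) = 11.626.
A Normal posterior is symmetric, so mode = mean.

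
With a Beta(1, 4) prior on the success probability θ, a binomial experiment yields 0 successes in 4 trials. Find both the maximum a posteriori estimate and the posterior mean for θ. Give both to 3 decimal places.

Posterior: Beta(1+0, 4+4) = Beta(1, 8).
Since α = 1 ≤ 1 and β > 1, the Beta density is monotone decreasing on [0,1]; the mode is at 0.
Mean = 1/(1+8) = 0.111.
The mean is pulled above the mode by the posterior's right skew.

θ_MAP = 0.000, E[θ|data] = 0.111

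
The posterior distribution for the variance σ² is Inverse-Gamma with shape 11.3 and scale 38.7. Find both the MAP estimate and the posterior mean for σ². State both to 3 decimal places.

Mode = β/(α+1) = 38.7/12.3 = 3.146.
Mean = β/(α−1) = 38.7/10.3 = 3.757.

σ²_MAP = 3.146, E[σ²|data] = 3.757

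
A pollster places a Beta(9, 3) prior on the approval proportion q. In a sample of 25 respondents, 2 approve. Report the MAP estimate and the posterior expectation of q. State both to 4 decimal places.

Posterior: Beta(9+2, 3+23) = Beta(11, 26).
Mode = (11−1)/(11+26−2) = 10/35 = 0.2857.
Mean = 11/(11+26) = 11/37 = 0.2973.
The mean is pulled above the mode by the posterior's right skew.

MAP = 0.2857, posterior mean = 0.2973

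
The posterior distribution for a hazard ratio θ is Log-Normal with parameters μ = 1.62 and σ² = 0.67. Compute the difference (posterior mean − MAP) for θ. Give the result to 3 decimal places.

4.478

Mode = exp(μ − σ²) = exp(0.95) = 2.586.
Mean = exp(μ + σ²/2) = exp(1.955) = 7.064.
Difference = 7.064 − 2.586 = 4.478.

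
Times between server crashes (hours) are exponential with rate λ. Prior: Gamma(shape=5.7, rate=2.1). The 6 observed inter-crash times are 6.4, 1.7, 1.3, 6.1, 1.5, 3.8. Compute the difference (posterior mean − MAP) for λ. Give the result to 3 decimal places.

Σ times = 20.8. Posterior: Gamma(shape = 5.7+6 = 11.7, rate = 2.1+20.8 = 22.9).
Mode = (α−1)/β = 10.7/22.9 = 0.467.
Mean = α/β = 11.7/22.9 = 0.511.
Difference = 0.511 − 0.467 = 0.044.
Mean > mode: the posterior has a right tail.

0.044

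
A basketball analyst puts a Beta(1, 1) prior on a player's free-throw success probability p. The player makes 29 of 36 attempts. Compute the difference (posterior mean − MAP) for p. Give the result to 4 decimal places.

Posterior: Beta(1+29, 1+7) = Beta(30, 8).
Mode = (30−1)/(30+8−2) = 29/36 = 0.8056.
With a flat prior the MAP equals the MLE, 29/36.
Mean = 30/(30+8) = 30/38 = 0.7895.
Difference = 0.7895 − 0.8056 = -0.0161.

-0.0161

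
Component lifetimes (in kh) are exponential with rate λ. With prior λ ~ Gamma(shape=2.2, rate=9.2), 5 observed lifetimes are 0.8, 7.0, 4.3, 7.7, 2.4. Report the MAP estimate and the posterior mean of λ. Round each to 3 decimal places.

MAP: 0.197. Posterior mean: 0.229.

Σ times = 22.2. Posterior: Gamma(shape = 2.2+5 = 7.2, rate = 9.2+22.2 = 31.4).
Mode = (α−1)/β = 6.2/31.4 = 0.197.
Mean = α/β = 7.2/31.4 = 0.229.
Mean > mode: the posterior has a right tail.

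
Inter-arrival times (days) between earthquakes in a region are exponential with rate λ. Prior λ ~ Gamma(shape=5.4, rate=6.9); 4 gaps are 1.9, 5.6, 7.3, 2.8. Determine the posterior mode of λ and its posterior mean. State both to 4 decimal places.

Σ times = 17.6. Posterior: Gamma(shape = 5.4+4 = 9.4, rate = 6.9+17.6 = 24.5).
Mode = (α−1)/β = 8.4/24.5 = 0.3429.
Mean = α/β = 9.4/24.5 = 0.3837.

MAP = 0.3429; posterior mean = 0.3837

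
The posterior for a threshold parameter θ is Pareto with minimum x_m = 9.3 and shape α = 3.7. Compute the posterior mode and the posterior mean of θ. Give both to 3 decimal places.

The Pareto density is strictly decreasing on [x_m, ∞), so the mode is x_m = 9.300.
Mean = α·x_m/(α−1) = 3.7·9.3/2.7 = 12.744.

MAP = 9.300, posterior mean = 12.744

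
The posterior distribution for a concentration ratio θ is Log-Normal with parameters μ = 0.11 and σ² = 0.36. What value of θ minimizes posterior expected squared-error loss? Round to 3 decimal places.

Mode = exp(μ − σ²) = exp(-0.25) = 0.779.
Mean = exp(μ + σ²/2) = exp(0.290) = 1.336.
Squared-error loss ⇒ the optimal estimator is the posterior mean.

1.336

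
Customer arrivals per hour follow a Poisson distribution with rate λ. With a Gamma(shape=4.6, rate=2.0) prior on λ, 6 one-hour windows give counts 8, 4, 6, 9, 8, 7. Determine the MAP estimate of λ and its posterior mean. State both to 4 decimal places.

MAP = 5.7000; posterior mean = 5.8250

Σ counts = 42. Posterior: Gamma(shape = 4.6+42 = 46.6, rate = 2.0+6 = 8.0).
Mode = (α−1)/β = 45.6/8.0 = 5.7000.
Mean = α/β = 46.6/8.0 = 5.8250.
The posterior is right-skewed, so the mean exceeds the mode.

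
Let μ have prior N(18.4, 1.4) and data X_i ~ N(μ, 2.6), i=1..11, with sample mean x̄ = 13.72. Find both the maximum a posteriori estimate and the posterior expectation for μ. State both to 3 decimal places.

Posterior for μ is Normal. Precision-weighted mean: (1/1.4·18.4 + 11/2.6·13.72) / (1/1.4 + 11/2.6) = 14.396.
A Normal posterior is symmetric, so mode = mean.

MAP = 14.396, posterior mean = 14.396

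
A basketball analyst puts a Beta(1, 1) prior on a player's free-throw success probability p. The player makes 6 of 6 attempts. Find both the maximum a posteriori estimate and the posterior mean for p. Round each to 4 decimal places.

MAP = 1.0000; posterior mean = 0.8750

Posterior: Beta(1+6, 1+0) = Beta(7, 1).
Since β = 1 ≤ 1 and α > 1, the Beta density is monotone increasing on [0,1]; the mode is at 1.
Mean = 7/(7+1) = 0.8750.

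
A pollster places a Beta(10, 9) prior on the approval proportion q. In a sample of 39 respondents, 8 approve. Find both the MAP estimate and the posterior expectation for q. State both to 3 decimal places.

Posterior: Beta(10+8, 9+31) = Beta(18, 40).
Mode = (18−1)/(18+40−2) = 17/56 = 0.304.
Mean = 18/(18+40) = 18/58 = 0.310.

MAP = 0.304; posterior mean = 0.310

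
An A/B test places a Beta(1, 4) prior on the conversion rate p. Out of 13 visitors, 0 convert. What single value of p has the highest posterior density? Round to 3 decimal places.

Posterior: Beta(1+0, 4+13) = Beta(1, 17).
Since α = 1 ≤ 1 and β > 1, the Beta density is monotone decreasing on [0,1]; the mode is at 0.
Mean = 1/(1+17) = 0.056.
This is the posterior mode — the MAP estimate.

0.000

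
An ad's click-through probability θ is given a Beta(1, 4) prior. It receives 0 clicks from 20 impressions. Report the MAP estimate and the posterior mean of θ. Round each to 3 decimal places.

MAP = 0.000, posterior mean = 0.040

Posterior: Beta(1+0, 4+20) = Beta(1, 24).
Since α = 1 ≤ 1 and β > 1, the Beta density is monotone decreasing on [0,1]; the mode is at 0.
Mean = 1/(1+24) = 0.040.
Mean > mode: the posterior has a right tail.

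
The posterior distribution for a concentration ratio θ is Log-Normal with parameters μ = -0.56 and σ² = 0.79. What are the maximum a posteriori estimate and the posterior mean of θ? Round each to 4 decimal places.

MAP = 0.2592, posterior mean = 0.8479

Mode = exp(μ − σ²) = exp(-1.35) = 0.2592.
Mean = exp(μ + σ²/2) = exp(-0.165) = 0.8479.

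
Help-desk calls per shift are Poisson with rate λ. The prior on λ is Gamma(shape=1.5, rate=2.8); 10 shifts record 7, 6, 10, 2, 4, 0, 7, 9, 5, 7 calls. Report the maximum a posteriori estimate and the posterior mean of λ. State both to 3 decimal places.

Σ counts = 57. Posterior: Gamma(shape = 1.5+57 = 58.5, rate = 2.8+10 = 12.8).
Mode = (α−1)/β = 57.5/12.8 = 4.492.
Mean = α/β = 58.5/12.8 = 4.570.

maximum a posteriori estimate = 4.492, posterior mean = 4.570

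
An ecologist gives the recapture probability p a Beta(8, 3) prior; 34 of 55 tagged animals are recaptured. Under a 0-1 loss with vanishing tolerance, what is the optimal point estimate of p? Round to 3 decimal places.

Posterior: Beta(8+34, 3+21) = Beta(42, 24).
Mode = (42−1)/(42+24−2) = 41/64 = 0.641.
Mean = 42/(42+24) = 42/66 = 0.636.
This is the posterior mode — the MAP estimate.

0.641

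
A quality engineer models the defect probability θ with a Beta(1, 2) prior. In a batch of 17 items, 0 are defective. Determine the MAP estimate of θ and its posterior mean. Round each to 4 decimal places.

Posterior: Beta(1+0, 2+17) = Beta(1, 19).
Since α = 1 ≤ 1 and β > 1, the Beta density is monotone decreasing on [0,1]; the mode is at 0.
Mean = 1/(1+19) = 0.0500.

MAP = 0.0000, posterior mean = 0.0500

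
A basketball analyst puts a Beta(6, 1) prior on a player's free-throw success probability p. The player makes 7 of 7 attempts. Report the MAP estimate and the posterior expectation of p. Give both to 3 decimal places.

Posterior: Beta(6+7, 1+0) = Beta(13, 1).
Since β = 1 ≤ 1 and α > 1, the Beta density is monotone increasing on [0,1]; the mode is at 1.
Mean = 13/(13+1) = 0.929.

MAP = 1.000; posterior mean = 0.929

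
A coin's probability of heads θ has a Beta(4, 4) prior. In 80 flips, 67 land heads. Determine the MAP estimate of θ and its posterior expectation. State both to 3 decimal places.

Posterior: Beta(4+67, 4+13) = Beta(71, 17).
Mode = (71−1)/(71+17−2) = 70/86 = 0.814.
Mean = 71/(71+17) = 71/88 = 0.807.
Left-skewed posterior ⇒ mean < mode.

MAP = 0.814; posterior mean = 0.807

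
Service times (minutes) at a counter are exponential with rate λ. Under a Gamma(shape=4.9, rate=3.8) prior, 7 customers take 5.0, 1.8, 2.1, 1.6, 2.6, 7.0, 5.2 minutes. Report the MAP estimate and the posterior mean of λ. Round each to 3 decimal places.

Σ times = 25.3. Posterior: Gamma(shape = 4.9+7 = 11.9, rate = 3.8+25.3 = 29.1).
Mode = (α−1)/β = 10.9/29.1 = 0.375.
Mean = α/β = 11.9/29.1 = 0.409.
Mean > mode: the posterior has a right tail.

λ_MAP = 0.375, E[λ|data] = 0.409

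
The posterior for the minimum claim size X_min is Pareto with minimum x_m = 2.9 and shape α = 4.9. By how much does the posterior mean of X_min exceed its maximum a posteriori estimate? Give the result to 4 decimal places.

The Pareto density is strictly decreasing on [x_m, ∞), so the mode is x_m = 2.9000.
Mean = α·x_m/(α−1) = 4.9·2.9/3.9 = 3.6436.
Difference = 3.6436 − 2.9000 = 0.7436.

0.7436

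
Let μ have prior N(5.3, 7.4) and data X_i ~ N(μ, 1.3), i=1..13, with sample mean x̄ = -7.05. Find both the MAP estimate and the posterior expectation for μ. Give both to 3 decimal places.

Posterior for μ is Normal. Precision-weighted mean: (1/7.4·5.3 + 13/1.3·-7.05) / (1/7.4 + 13/1.3) = -6.885.
A Normal posterior is symmetric, so mode = mean.

μ_MAP = -6.885, E[μ|data] = -6.885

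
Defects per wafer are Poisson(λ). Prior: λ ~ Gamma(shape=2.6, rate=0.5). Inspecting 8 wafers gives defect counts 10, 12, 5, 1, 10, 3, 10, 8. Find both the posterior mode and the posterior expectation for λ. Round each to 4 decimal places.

MAP = 7.1294, posterior mean = 7.2471

Σ counts = 59. Posterior: Gamma(shape = 2.6+59 = 61.6, rate = 0.5+8 = 8.5).
Mode = (α−1)/β = 60.6/8.5 = 7.1294.
Mean = α/β = 61.6/8.5 = 7.2471.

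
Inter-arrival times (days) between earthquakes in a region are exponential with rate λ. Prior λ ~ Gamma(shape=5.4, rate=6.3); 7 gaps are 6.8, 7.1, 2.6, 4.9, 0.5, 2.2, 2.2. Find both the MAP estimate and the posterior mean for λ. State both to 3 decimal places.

λ_MAP = 0.350, E[λ|data] = 0.380

Σ times = 26.3. Posterior: Gamma(shape = 5.4+7 = 12.4, rate = 6.3+26.3 = 32.6).
Mode = (α−1)/β = 11.4/32.6 = 0.350.
Mean = α/β = 12.4/32.6 = 0.380.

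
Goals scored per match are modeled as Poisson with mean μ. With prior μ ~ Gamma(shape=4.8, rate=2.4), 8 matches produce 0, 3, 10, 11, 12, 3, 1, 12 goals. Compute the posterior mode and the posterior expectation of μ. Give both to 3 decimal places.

Σ counts = 52. Posterior: Gamma(shape = 4.8+52 = 56.8, rate = 2.4+8 = 10.4).
Mode = (α−1)/β = 55.8/10.4 = 5.365.
Mean = α/β = 56.8/10.4 = 5.462.
The mean is pulled above the mode by the posterior's right skew.

MAP: 5.365. Posterior mean: 5.462.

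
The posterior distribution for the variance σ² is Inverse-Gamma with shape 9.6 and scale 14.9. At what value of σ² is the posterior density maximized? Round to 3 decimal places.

1.406

Mode = β/(α+1) = 14.9/10.6 = 1.406.
Mean = β/(α−1) = 14.9/8.6 = 1.733.
This is the posterior mode — the MAP estimate.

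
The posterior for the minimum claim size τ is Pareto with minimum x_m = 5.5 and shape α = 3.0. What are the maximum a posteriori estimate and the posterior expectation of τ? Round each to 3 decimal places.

MAP = 5.500, posterior mean = 8.250

The Pareto density is strictly decreasing on [x_m, ∞), so the mode is x_m = 5.500.
Mean = α·x_m/(α−1) = 3.0·5.5/2.0 = 8.250.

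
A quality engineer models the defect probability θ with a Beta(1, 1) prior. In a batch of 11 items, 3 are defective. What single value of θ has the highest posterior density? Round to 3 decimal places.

0.273

Posterior: Beta(1+3, 1+8) = Beta(4, 9).
Mode = (4−1)/(4+9−2) = 3/11 = 0.273.
With a flat prior the MAP equals the MLE, 3/11.
Mean = 4/(4+9) = 4/13 = 0.308.
This is the posterior mode — the MAP estimate.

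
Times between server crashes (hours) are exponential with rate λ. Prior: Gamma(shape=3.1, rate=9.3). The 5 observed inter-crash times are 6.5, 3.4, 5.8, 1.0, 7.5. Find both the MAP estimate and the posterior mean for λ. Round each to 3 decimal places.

Σ times = 24.2. Posterior: Gamma(shape = 3.1+5 = 8.1, rate = 9.3+24.2 = 33.5).
Mode = (α−1)/β = 7.1/33.5 = 0.212.
Mean = α/β = 8.1/33.5 = 0.242.
Right-skewed posterior ⇒ mode < mean.

MAP = 0.212, posterior mean = 0.242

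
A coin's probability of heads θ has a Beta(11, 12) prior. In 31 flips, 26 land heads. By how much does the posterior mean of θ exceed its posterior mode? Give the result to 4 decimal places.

-0.0071

Posterior: Beta(11+26, 12+5) = Beta(37, 17).
Mode = (37−1)/(37+17−2) = 36/52 = 0.6923.
Mean = 37/(37+17) = 37/54 = 0.6852.
Difference = 0.6852 − 0.6923 = -0.0071.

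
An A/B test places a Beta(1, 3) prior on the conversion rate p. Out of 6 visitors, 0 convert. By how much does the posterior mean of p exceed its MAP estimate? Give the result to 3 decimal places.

0.100

Posterior: Beta(1+0, 3+6) = Beta(1, 9).
Since α = 1 ≤ 1 and β > 1, the Beta density is monotone decreasing on [0,1]; the mode is at 0.
Mean = 1/(1+9) = 0.100.
Difference = 0.100 − 0.000 = 0.100.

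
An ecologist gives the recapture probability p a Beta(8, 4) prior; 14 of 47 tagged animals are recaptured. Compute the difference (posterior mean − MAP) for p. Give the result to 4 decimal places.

0.0045

Posterior: Beta(8+14, 4+33) = Beta(22, 37).
Mode = (22−1)/(22+37−2) = 21/57 = 0.3684.
Mean = 22/(22+37) = 22/59 = 0.3729.
Difference = 0.3729 − 0.3684 = 0.0045.
The posterior is right-skewed, so the mean exceeds the mode.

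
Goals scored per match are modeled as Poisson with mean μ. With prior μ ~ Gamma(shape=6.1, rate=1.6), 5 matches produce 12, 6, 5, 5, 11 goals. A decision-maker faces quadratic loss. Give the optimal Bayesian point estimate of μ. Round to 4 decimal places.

6.8333

Σ counts = 39. Posterior: Gamma(shape = 6.1+39 = 45.1, rate = 1.6+5 = 6.6).
Mode = (α−1)/β = 44.1/6.6 = 6.6818.
Mean = α/β = 45.1/6.6 = 6.8333.
Quadratic loss ⇒ the optimal estimator is the posterior mean.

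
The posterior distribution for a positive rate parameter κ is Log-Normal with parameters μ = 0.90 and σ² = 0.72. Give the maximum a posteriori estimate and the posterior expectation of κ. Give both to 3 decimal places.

maximum a posteriori estimate = 1.197, posterior expectation = 3.525

Mode = exp(μ − σ²) = exp(0.18) = 1.197.
Mean = exp(μ + σ²/2) = exp(1.260) = 3.525.
Mean > mode: the posterior has a right tail.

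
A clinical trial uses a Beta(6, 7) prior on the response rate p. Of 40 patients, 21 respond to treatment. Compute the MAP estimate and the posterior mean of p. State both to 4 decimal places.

MAP estimate = 0.5098, posterior mean = 0.5094

Posterior: Beta(6+21, 7+19) = Beta(27, 26).
Mode = (27−1)/(27+26−2) = 26/51 = 0.5098.
Mean = 27/(27+26) = 27/53 = 0.5094.
Mode > mean: the posterior has a left tail.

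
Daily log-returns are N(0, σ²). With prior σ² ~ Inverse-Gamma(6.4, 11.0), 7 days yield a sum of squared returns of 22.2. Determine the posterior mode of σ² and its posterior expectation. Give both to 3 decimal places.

MAP = 2.028, posterior mean = 2.483

Posterior: Inverse-Gamma(shape = 6.4+7/2 = 9.9, scale = 11.0+22.2/2 = 22.1).
Mode = β/(α+1) = 22.1/10.9 = 2.028.
Mean = β/(α−1) = 22.1/8.9 = 2.483.
Mean > mode: the posterior has a right tail.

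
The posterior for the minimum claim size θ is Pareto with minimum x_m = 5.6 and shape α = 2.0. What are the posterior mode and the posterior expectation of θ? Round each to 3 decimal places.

MAP: 5.600. Posterior mean: 11.200.

The Pareto density is strictly decreasing on [x_m, ∞), so the mode is x_m = 5.600.
Mean = α·x_m/(α−1) = 2.0·5.6/1.0 = 11.200.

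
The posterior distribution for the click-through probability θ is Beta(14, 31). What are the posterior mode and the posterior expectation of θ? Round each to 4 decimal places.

Mode = (14−1)/(14+31−2) = 13/43 = 0.3023.
Mean = 14/(14+31) = 14/45 = 0.3111.
Right-skewed posterior ⇒ mode < mean.

posterior mode = 0.3023, posterior expectation = 0.3111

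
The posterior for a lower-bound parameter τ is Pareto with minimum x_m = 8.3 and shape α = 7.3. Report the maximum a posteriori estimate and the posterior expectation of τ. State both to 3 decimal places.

The Pareto density is strictly decreasing on [x_m, ∞), so the mode is x_m = 8.300.
Mean = α·x_m/(α−1) = 7.3·8.3/6.3 = 9.617.
The posterior is right-skewed, so the mean exceeds the mode.

MAP: 8.300. Posterior mean: 9.617.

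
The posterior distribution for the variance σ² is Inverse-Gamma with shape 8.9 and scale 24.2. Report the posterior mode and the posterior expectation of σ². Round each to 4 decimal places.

Mode = β/(α+1) = 24.2/9.9 = 2.4444.
Mean = β/(α−1) = 24.2/7.9 = 3.0633.

MAP = 2.4444, posterior mean = 3.0633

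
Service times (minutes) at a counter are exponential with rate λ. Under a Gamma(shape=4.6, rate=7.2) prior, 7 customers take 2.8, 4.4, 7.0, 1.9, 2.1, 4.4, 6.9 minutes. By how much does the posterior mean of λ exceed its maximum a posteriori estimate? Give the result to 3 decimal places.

Σ times = 29.5. Posterior: Gamma(shape = 4.6+7 = 11.6, rate = 7.2+29.5 = 36.7).
Mode = (α−1)/β = 10.6/36.7 = 0.289.
Mean = α/β = 11.6/36.7 = 0.316.
Difference = 0.316 − 0.289 = 0.027.
Right-skewed posterior ⇒ mode < mean.

0.027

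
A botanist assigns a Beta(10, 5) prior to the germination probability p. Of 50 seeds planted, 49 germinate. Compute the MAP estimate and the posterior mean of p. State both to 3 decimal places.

Posterior: Beta(10+49, 5+1) = Beta(59, 6).
Mode = (59−1)/(59+6−2) = 58/63 = 0.921.
Mean = 59/(59+6) = 59/65 = 0.908.

MAP estimate = 0.921, posterior mean = 0.908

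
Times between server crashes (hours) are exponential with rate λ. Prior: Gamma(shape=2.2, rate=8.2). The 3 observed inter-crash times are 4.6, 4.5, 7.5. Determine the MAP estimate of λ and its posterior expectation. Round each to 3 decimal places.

Σ times = 16.6. Posterior: Gamma(shape = 2.2+3 = 5.2, rate = 8.2+16.6 = 24.8).
Mode = (α−1)/β = 4.2/24.8 = 0.169.
Mean = α/β = 5.2/24.8 = 0.210.
Mean > mode: the posterior has a right tail.

MAP: 0.169. Posterior mean: 0.210.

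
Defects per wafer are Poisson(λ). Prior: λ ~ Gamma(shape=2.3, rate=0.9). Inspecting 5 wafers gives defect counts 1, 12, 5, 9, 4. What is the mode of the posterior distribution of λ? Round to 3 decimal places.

Σ counts = 31. Posterior: Gamma(shape = 2.3+31 = 33.3, rate = 0.9+5 = 5.9).
Mode = (α−1)/β = 32.3/5.9 = 5.475.
Mean = α/β = 33.3/5.9 = 5.644.
This is the posterior mode — the MAP estimate.

5.475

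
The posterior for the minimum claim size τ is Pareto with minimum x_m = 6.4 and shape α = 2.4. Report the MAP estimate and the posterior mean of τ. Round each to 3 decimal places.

MAP estimate = 6.400, posterior mean = 10.971

The Pareto density is strictly decreasing on [x_m, ∞), so the mode is x_m = 6.400.
Mean = α·x_m/(α−1) = 2.4·6.4/1.4 = 10.971.
Mean > mode: the posterior has a right tail.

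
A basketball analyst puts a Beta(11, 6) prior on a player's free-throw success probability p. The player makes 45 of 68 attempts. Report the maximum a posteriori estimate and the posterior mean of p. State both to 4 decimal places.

Posterior: Beta(11+45, 6+23) = Beta(56, 29).
Mode = (56−1)/(56+29−2) = 55/83 = 0.6627.
Mean = 56/(56+29) = 56/85 = 0.6588.

MAP = 0.6627; posterior mean = 0.6588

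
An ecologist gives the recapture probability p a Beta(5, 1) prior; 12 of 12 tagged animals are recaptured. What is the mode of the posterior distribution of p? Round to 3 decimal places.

Posterior: Beta(5+12, 1+0) = Beta(17, 1).
Since β = 1 ≤ 1 and α > 1, the Beta density is monotone increasing on [0,1]; the mode is at 1.
Mean = 17/(17+1) = 0.944.
This is the posterior mode — the MAP estimate.

1.000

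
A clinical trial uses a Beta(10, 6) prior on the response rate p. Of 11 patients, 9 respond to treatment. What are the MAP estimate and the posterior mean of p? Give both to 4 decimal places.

Posterior: Beta(10+9, 6+2) = Beta(19, 8).
Mode = (19−1)/(19+8−2) = 18/25 = 0.7200.
Mean = 19/(19+8) = 19/27 = 0.7037.
Left-skewed posterior ⇒ mean < mode.

MAP = 0.7200, posterior mean = 0.7037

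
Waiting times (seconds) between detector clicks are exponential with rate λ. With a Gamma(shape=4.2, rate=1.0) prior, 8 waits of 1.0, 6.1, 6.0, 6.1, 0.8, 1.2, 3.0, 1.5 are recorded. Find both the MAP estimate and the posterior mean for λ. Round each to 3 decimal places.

MAP: 0.419. Posterior mean: 0.457.

Σ times = 25.7. Posterior: Gamma(shape = 4.2+8 = 12.2, rate = 1.0+25.7 = 26.7).
Mode = (α−1)/β = 11.2/26.7 = 0.419.
Mean = α/β = 12.2/26.7 = 0.457.
Right-skewed posterior ⇒ mode < mean.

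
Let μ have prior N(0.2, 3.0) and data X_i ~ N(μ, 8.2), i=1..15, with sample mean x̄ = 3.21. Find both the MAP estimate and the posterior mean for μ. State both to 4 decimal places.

Posterior for μ is Normal. Precision-weighted mean: (1/3.0·0.2 + 15/8.2·3.21) / (1/3.0 + 15/8.2) = 2.7461.
A Normal posterior is symmetric, so mode = mean.

μ_MAP = 2.7461, E[μ|data] = 2.7461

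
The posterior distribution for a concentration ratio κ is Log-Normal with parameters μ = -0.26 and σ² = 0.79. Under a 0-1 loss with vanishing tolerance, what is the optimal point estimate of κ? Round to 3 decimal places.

0.350

Mode = exp(μ − σ²) = exp(-1.05) = 0.350.
Mean = exp(μ + σ²/2) = exp(0.135) = 1.145.
This is the posterior mode — the MAP estimate.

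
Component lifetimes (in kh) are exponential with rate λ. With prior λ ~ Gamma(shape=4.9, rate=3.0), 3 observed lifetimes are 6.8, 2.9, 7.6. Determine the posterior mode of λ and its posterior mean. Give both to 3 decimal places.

Σ times = 17.3. Posterior: Gamma(shape = 4.9+3 = 7.9, rate = 3.0+17.3 = 20.3).
Mode = (α−1)/β = 6.9/20.3 = 0.340.
Mean = α/β = 7.9/20.3 = 0.389.

posterior mode = 0.340, posterior mean = 0.389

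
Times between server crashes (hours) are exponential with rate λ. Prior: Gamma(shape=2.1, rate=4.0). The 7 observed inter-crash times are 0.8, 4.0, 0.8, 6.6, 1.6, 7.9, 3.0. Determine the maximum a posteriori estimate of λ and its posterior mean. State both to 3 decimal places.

Σ times = 24.7. Posterior: Gamma(shape = 2.1+7 = 9.1, rate = 4.0+24.7 = 28.7).
Mode = (α−1)/β = 8.1/28.7 = 0.282.
Mean = α/β = 9.1/28.7 = 0.317.
Mean > mode: the posterior has a right tail.

MAP = 0.282; posterior mean = 0.317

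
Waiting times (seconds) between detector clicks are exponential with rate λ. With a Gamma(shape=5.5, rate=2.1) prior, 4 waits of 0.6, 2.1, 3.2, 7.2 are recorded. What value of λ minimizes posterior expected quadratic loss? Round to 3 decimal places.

0.625

Σ times = 13.1. Posterior: Gamma(shape = 5.5+4 = 9.5, rate = 2.1+13.1 = 15.2).
Mode = (α−1)/β = 8.5/15.2 = 0.559.
Mean = α/β = 9.5/15.2 = 0.625.
Quadratic loss ⇒ the optimal estimator is the posterior mean.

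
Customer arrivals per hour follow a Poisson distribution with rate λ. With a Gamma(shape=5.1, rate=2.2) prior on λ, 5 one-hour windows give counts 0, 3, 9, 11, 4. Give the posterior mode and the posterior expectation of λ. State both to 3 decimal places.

Σ counts = 27. Posterior: Gamma(shape = 5.1+27 = 32.1, rate = 2.2+5 = 7.2).
Mode = (α−1)/β = 31.1/7.2 = 4.319.
Mean = α/β = 32.1/7.2 = 4.458.

MAP = 4.319; posterior mean = 4.458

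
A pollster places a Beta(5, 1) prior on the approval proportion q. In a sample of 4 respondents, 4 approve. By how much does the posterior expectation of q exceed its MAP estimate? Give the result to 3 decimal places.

-0.100

Posterior: Beta(5+4, 1+0) = Beta(9, 1).
Since β = 1 ≤ 1 and α > 1, the Beta density is monotone increasing on [0,1]; the mode is at 1.
Mean = 9/(9+1) = 0.900.
Difference = 0.900 − 1.000 = -0.100.
The mean is pulled below the mode by the posterior's left skew.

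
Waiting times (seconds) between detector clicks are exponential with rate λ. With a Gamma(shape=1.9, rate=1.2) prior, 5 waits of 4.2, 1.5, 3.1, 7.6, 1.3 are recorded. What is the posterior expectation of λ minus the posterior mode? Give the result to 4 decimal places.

0.0529

Σ times = 17.7. Posterior: Gamma(shape = 1.9+5 = 6.9, rate = 1.2+17.7 = 18.9).
Mode = (α−1)/β = 5.9/18.9 = 0.3122.
Mean = α/β = 6.9/18.9 = 0.3651.
Difference = 0.3651 − 0.3122 = 0.0529.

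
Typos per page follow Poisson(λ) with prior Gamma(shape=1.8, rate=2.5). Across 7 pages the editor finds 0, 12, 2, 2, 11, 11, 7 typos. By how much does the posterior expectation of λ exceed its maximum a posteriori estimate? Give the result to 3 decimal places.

0.105

Σ counts = 45. Posterior: Gamma(shape = 1.8+45 = 46.8, rate = 2.5+7 = 9.5).
Mode = (α−1)/β = 45.8/9.5 = 4.821.
Mean = α/β = 46.8/9.5 = 4.926.
Difference = 4.926 − 4.821 = 0.105.
Right-skewed posterior ⇒ mode < mean.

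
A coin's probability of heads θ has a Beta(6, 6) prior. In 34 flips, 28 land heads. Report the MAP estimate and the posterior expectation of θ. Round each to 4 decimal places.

θ_MAP = 0.7500, E[θ|data] = 0.7391

Posterior: Beta(6+28, 6+6) = Beta(34, 12).
Mode = (34−1)/(34+12−2) = 33/44 = 0.7500.
Mean = 34/(34+12) = 34/46 = 0.7391.
Left-skewed posterior ⇒ mean < mode.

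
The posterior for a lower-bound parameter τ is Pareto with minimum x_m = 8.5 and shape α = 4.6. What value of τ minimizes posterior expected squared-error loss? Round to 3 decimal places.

The Pareto density is strictly decreasing on [x_m, ∞), so the mode is x_m = 8.500.
Mean = α·x_m/(α−1) = 4.6·8.5/3.6 = 10.861.
Squared-error loss ⇒ the optimal estimator is the posterior mean.

10.861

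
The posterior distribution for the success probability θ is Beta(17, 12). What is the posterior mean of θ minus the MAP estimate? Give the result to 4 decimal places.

-0.0064

Mode = (17−1)/(17+12−2) = 16/27 = 0.5926.
Mean = 17/(17+12) = 17/29 = 0.5862.
Difference = 0.5862 − 0.5926 = -0.0064.
Left-skewed posterior ⇒ mean < mode.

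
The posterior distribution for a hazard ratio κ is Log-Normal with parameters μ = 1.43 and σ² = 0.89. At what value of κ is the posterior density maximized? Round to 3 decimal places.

Mode = exp(μ − σ²) = exp(0.54) = 1.716.
Mean = exp(μ + σ²/2) = exp(1.875) = 6.521.
This is the posterior mode — the MAP estimate.

1.716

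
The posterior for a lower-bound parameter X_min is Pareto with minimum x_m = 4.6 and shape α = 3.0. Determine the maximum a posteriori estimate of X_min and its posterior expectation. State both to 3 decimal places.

MAP: 4.600. Posterior mean: 6.900.

The Pareto density is strictly decreasing on [x_m, ∞), so the mode is x_m = 4.600.
Mean = α·x_m/(α−1) = 3.0·4.6/2.0 = 6.900.
Mean > mode: the posterior has a right tail.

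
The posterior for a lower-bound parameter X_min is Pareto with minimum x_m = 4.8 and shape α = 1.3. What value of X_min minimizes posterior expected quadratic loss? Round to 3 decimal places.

The Pareto density is strictly decreasing on [x_m, ∞), so the mode is x_m = 4.800.
Mean = α·x_m/(α−1) = 1.3·4.8/0.3 = 20.800.
Quadratic loss ⇒ the optimal estimator is the posterior mean.

20.800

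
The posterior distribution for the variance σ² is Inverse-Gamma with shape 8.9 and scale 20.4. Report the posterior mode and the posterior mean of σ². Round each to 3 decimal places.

σ²_MAP = 2.061, E[σ²|data] = 2.582

Mode = β/(α+1) = 20.4/9.9 = 2.061.
Mean = β/(α−1) = 20.4/7.9 = 2.582.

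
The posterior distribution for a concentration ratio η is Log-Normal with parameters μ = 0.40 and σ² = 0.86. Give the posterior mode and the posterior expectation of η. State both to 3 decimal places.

Mode = exp(μ − σ²) = exp(-0.46) = 0.631.
Mean = exp(μ + σ²/2) = exp(0.830) = 2.293.

posterior mode = 0.631, posterior expectation = 2.293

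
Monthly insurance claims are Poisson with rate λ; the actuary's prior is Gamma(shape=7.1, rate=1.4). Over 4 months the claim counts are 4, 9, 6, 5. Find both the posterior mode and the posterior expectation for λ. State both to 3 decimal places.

Σ counts = 24. Posterior: Gamma(shape = 7.1+24 = 31.1, rate = 1.4+4 = 5.4).
Mode = (α−1)/β = 30.1/5.4 = 5.574.
Mean = α/β = 31.1/5.4 = 5.759.
The mean is pulled above the mode by the posterior's right skew.

MAP: 5.574. Posterior mean: 5.759.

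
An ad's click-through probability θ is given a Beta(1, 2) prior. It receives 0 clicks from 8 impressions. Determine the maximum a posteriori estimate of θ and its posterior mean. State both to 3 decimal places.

maximum a posteriori estimate = 0.000, posterior mean = 0.091

Posterior: Beta(1+0, 2+8) = Beta(1, 10).
Since α = 1 ≤ 1 and β > 1, the Beta density is monotone decreasing on [0,1]; the mode is at 0.
Mean = 1/(1+10) = 0.091.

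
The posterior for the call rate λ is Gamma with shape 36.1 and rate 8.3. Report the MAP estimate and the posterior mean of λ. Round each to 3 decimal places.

MAP = 4.229; posterior mean = 4.349

Mode = (α−1)/β = 35.1/8.3 = 4.229.
Mean = α/β = 36.1/8.3 = 4.349.
The posterior is right-skewed, so the mean exceeds the mode.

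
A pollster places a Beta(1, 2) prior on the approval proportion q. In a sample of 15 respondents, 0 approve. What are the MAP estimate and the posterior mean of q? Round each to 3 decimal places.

Posterior: Beta(1+0, 2+15) = Beta(1, 17).
Since α = 1 ≤ 1 and β > 1, the Beta density is monotone decreasing on [0,1]; the mode is at 0.
Mean = 1/(1+17) = 0.056.

MAP = 0.000, posterior mean = 0.056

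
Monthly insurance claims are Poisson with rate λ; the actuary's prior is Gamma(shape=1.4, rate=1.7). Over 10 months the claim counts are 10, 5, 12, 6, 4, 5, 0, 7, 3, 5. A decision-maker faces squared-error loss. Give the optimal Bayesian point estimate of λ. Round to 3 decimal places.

Σ counts = 57. Posterior: Gamma(shape = 1.4+57 = 58.4, rate = 1.7+10 = 11.7).
Mode = (α−1)/β = 57.4/11.7 = 4.906.
Mean = α/β = 58.4/11.7 = 4.991.
Squared-error loss ⇒ the optimal estimator is the posterior mean.

4.991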